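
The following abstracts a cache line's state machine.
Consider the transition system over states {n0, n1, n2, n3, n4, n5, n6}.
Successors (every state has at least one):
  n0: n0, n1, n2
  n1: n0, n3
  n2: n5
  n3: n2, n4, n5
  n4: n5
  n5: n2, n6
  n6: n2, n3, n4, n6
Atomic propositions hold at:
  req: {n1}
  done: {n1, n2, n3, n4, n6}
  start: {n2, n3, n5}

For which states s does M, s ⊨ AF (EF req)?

EF req: least fixpoint, start Z0 = {n1}, add states with some successor in Z. Z1 = {n0, n1}; fixed.
Sat(EF req) = {n0, n1}
AF (EF req): least fixpoint, start Z0 = {n0, n1}, add states with every successor in Z. Already a fixed point.
Sat(AF (EF req)) = {n0, n1}

{n0, n1}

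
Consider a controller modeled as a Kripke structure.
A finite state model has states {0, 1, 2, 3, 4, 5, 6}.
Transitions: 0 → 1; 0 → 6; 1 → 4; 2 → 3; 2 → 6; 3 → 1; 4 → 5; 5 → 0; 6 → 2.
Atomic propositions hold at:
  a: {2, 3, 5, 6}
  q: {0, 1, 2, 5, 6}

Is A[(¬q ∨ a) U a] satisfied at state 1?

Sat(¬q) = {3, 4}
Sat(¬q ∨ a) = {2, 3, 4, 5, 6}
A[(¬q ∨ a) U a]: least fixpoint, start Z0 = Sat(a) = {2, 3, 5, 6}, add states in Sat(¬q ∨ a) with every successor in Z. Z1 = {2, 3, 4, 5, 6}; fixed.
Sat(A[(¬q ∨ a) U a]) = {2, 3, 4, 5, 6}
1 ∉ Sat(A[(¬q ∨ a) U a]) = {2, 3, 4, 5, 6}, so the formula does not hold at 1.

No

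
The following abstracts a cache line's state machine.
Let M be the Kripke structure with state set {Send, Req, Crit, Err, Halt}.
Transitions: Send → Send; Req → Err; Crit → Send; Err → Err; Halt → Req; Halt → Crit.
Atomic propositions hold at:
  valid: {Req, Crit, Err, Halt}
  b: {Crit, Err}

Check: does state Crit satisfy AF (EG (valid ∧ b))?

Sat(valid ∧ b) = {Crit, Err}
EG (valid ∧ b): greatest fixpoint, start Z0 = {Crit, Err}, keep only states in Sat with some successor in Z. Z1 = {Err}; fixed.
Sat(EG (valid ∧ b)) = {Err}
AF (EG (valid ∧ b)): least fixpoint, start Z0 = {Err}, add states with every successor in Z. Z1 = {Req, Err}; fixed.
Sat(AF (EG (valid ∧ b))) = {Req, Err}
Crit ∉ Sat(AF (EG (valid ∧ b))) = {Req, Err}, so the formula does not hold at Crit.

No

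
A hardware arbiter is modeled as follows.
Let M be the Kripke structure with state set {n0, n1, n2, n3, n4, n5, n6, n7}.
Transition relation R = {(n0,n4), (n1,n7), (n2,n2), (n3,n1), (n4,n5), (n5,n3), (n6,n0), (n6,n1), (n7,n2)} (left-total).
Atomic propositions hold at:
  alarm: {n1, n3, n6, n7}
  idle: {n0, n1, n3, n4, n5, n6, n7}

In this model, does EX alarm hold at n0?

Sat(EX alarm) = {s : some successor in {n1, n3, n6, n7}} = {n1, n3, n5, n6}
n0 ∉ Sat(EX alarm) = {n1, n3, n5, n6}, so the formula does not hold at n0.

No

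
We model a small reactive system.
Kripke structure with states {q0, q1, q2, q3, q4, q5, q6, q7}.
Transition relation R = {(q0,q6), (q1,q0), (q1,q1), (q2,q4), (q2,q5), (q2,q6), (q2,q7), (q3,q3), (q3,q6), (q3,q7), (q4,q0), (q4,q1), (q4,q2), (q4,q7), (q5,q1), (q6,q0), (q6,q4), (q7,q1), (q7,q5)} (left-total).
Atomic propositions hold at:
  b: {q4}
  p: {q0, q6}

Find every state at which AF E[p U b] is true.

{q0, q4, q6}

E[p U b]: least fixpoint, start Z0 = Sat(b) = {q4}, add states in Sat(p) with some successor in Z. Z1 = {q4, q6}; Z2 = {q0, q4, q6}; fixed.
Sat(E[p U b]) = {q0, q4, q6}
AF E[p U b]: least fixpoint, start Z0 = {q0, q4, q6}, add states with every successor in Z. Already a fixed point.
Sat(AF E[p U b]) = {q0, q4, q6}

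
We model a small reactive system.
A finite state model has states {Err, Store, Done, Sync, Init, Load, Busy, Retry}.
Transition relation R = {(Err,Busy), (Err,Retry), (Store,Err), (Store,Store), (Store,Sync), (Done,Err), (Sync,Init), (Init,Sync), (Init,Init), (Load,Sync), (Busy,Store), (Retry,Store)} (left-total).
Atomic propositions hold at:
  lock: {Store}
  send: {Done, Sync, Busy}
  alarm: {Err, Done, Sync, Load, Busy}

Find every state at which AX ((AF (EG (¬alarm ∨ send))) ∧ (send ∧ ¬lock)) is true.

Sat(¬alarm) = {Store, Init, Retry}
Sat(¬alarm ∨ send) = {Store, Done, Sync, Init, Busy, Retry}
EG (¬alarm ∨ send): greatest fixpoint, start Z0 = {Store, Done, Sync, Init, Busy, Retry}, keep only states in Sat with some successor in Z. Z1 = {Store, Sync, Init, Busy, Retry}; fixed.
Sat(EG (¬alarm ∨ send)) = {Store, Sync, Init, Busy, Retry}
AF (EG (¬alarm ∨ send)): least fixpoint, start Z0 = {Store, Sync, Init, Busy, Retry}, add states with every successor in Z. Z1 = {Err, Store, Sync, Init, Load, Busy, Retry}; Z2 = {Err, Store, Done, Sync, Init, Load, Busy, Retry}; fixed.
Sat(AF (EG (¬alarm ∨ send))) = {Err, Store, Done, Sync, Init, Load, Busy, Retry}
Sat(¬lock) = {Err, Done, Sync, Init, Load, Busy, Retry}
Sat(send ∧ ¬lock) = {Done, Sync, Busy}
Sat((AF (EG (¬alarm ∨ send))) ∧ (send ∧ ¬lock)) = {Done, Sync, Busy}
Sat(AX ((AF (EG (¬alarm ∨ send))) ∧ (send ∧ ¬lock))) = {s : every successor in {Done, Sync, Busy}} = {Load}

{Load}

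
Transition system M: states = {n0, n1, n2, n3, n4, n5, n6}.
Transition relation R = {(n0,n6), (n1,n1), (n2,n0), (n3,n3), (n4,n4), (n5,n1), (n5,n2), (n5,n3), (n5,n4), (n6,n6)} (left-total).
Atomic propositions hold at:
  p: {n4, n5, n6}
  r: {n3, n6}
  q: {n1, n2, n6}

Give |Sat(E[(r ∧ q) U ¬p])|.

Sat(r ∧ q) = {n6}
Sat(¬p) = {n0, n1, n2, n3}
E[(r ∧ q) U ¬p]: least fixpoint, start Z0 = Sat(¬p) = {n0, n1, n2, n3}, add states in Sat(r ∧ q) with some successor in Z. Already a fixed point.
Sat(E[(r ∧ q) U ¬p]) = {n0, n1, n2, n3}
|Sat(E[(r ∧ q) U ¬p])| = |{n0, n1, n2, n3}| = 4.

4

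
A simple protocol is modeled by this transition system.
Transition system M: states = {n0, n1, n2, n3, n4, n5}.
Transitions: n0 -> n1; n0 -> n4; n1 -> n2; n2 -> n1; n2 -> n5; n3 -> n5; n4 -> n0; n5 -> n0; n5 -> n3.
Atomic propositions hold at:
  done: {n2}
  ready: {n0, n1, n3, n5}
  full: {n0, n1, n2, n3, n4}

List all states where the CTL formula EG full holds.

{n0, n1, n2, n4}

EG full: greatest fixpoint, start Z0 = {n0, n1, n2, n3, n4}, keep only states in Sat with some successor in Z. Z1 = {n0, n1, n2, n4}; fixed.
Sat(EG full) = {n0, n1, n2, n4}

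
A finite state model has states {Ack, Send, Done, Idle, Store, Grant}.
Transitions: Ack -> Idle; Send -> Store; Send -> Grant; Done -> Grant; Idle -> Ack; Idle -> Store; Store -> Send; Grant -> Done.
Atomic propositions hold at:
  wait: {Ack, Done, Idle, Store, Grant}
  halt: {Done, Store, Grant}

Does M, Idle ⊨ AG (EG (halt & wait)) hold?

Sat(halt & wait) = {Done, Store, Grant}
EG (halt & wait): greatest fixpoint, start Z0 = {Done, Store, Grant}, keep only states in Sat with some successor in Z. Z1 = {Done, Grant}; fixed.
Sat(EG (halt & wait)) = {Done, Grant}
AG (EG (halt & wait)): greatest fixpoint, start Z0 = {Done, Grant}, keep only states in Sat with every successor in Z. Already a fixed point.
Sat(AG (EG (halt & wait))) = {Done, Grant}
Idle ∉ Sat(AG (EG (halt & wait))) = {Done, Grant}, so the formula does not hold at Idle.

No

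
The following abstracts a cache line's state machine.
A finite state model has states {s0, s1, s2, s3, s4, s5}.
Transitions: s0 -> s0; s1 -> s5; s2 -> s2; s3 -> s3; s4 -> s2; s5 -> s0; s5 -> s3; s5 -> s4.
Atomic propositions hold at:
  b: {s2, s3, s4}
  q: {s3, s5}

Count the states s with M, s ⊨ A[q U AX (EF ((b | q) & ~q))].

Sat(b | q) = {s2, s3, s4, s5}
Sat(~q) = {s0, s1, s2, s4}
Sat((b | q) & ~q) = {s2, s4}
EF ((b | q) & ~q): least fixpoint, start Z0 = {s2, s4}, add states with some successor in Z. Z1 = {s2, s4, s5}; Z2 = {s1, s2, s4, s5}; fixed.
Sat(EF ((b | q) & ~q)) = {s1, s2, s4, s5}
Sat(AX (EF ((b | q) & ~q))) = {s : every successor in {s1, s2, s4, s5}} = {s1, s2, s4}
A[q U AX (EF ((b | q) & ~q))]: least fixpoint, start Z0 = Sat(AX (EF ((b | q) & ~q))) = {s1, s2, s4}, add states in Sat(q) with every successor in Z. Already a fixed point.
Sat(A[q U AX (EF ((b | q) & ~q))]) = {s1, s2, s4}
|Sat(A[q U AX (EF ((b | q) & ~q))])| = |{s1, s2, s4}| = 3.

3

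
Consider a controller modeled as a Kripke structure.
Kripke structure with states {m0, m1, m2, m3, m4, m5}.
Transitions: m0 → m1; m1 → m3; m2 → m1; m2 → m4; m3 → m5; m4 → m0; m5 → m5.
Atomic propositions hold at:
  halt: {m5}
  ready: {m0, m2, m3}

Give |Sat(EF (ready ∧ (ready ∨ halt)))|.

Sat(ready ∨ halt) = {m0, m2, m3, m5}
Sat(ready ∧ (ready ∨ halt)) = {m0, m2, m3}
EF (ready ∧ (ready ∨ halt)): least fixpoint, start Z0 = {m0, m2, m3}, add states with some successor in Z. Z1 = {m0, m1, m2, m3, m4}; fixed.
Sat(EF (ready ∧ (ready ∨ halt))) = {m0, m1, m2, m3, m4}
|Sat(EF (ready ∧ (ready ∨ halt)))| = |{m0, m1, m2, m3, m4}| = 5.

5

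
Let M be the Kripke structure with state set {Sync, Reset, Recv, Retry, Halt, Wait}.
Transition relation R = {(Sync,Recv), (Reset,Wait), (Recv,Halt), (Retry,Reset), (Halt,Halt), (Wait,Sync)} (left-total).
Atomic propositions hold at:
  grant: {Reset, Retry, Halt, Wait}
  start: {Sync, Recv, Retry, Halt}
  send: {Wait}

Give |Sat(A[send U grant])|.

4

A[send U grant]: least fixpoint, start Z0 = Sat(grant) = {Reset, Retry, Halt, Wait}, add states in Sat(send) with every successor in Z. Already a fixed point.
Sat(A[send U grant]) = {Reset, Retry, Halt, Wait}
|Sat(A[send U grant])| = |{Reset, Retry, Halt, Wait}| = 4.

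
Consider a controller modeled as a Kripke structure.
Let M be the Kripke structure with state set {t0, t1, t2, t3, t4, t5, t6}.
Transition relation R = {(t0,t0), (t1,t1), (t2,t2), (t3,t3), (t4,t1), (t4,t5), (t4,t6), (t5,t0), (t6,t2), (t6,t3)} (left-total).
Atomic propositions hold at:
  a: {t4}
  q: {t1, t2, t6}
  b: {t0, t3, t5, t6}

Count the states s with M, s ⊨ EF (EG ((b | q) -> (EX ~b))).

4

Sat(b | q) = {t0, t1, t2, t3, t5, t6}
Sat(~b) = {t1, t2, t4}
Sat(EX ~b) = {s : some successor in {t1, t2, t4}} = {t1, t2, t4, t6}
Sat((b | q) -> (EX ~b)) = {t1, t2, t4, t6}
EG ((b | q) -> (EX ~b)): greatest fixpoint, start Z0 = {t1, t2, t4, t6}, keep only states in Sat with some successor in Z. Already a fixed point.
Sat(EG ((b | q) -> (EX ~b))) = {t1, t2, t4, t6}
EF (EG ((b | q) -> (EX ~b))): least fixpoint, start Z0 = {t1, t2, t4, t6}, add states with some successor in Z. Already a fixed point.
Sat(EF (EG ((b | q) -> (EX ~b)))) = {t1, t2, t4, t6}
|Sat(EF (EG ((b | q) -> (EX ~b))))| = |{t1, t2, t4, t6}| = 4.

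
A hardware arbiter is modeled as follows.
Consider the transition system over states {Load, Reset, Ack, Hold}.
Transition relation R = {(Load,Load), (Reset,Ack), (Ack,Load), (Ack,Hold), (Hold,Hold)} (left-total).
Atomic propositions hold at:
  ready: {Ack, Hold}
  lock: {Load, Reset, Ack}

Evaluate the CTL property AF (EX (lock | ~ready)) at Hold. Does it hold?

No

Sat(~ready) = {Load, Reset}
Sat(lock | ~ready) = {Load, Reset, Ack}
Sat(EX (lock | ~ready)) = {s : some successor in {Load, Reset, Ack}} = {Load, Reset, Ack}
AF (EX (lock | ~ready)): least fixpoint, start Z0 = {Load, Reset, Ack}, add states with every successor in Z. Already a fixed point.
Sat(AF (EX (lock | ~ready))) = {Load, Reset, Ack}
Hold ∉ Sat(AF (EX (lock | ~ready))) = {Load, Reset, Ack}, so the formula does not hold at Hold.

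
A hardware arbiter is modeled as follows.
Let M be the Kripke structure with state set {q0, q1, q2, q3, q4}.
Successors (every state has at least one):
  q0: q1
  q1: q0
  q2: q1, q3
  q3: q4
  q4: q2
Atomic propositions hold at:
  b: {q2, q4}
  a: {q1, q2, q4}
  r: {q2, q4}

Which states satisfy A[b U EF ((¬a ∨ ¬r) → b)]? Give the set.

{q2, q3, q4}

Sat(¬a) = {q0, q3}
Sat(¬r) = {q0, q1, q3}
Sat(¬a ∨ ¬r) = {q0, q1, q3}
Sat((¬a ∨ ¬r) → b) = {q2, q4}
EF ((¬a ∨ ¬r) → b): least fixpoint, start Z0 = {q2, q4}, add states with some successor in Z. Z1 = {q2, q3, q4}; fixed.
Sat(EF ((¬a ∨ ¬r) → b)) = {q2, q3, q4}
A[b U EF ((¬a ∨ ¬r) → b)]: least fixpoint, start Z0 = Sat(EF ((¬a ∨ ¬r) → b)) = {q2, q3, q4}, add states in Sat(b) with every successor in Z. Already a fixed point.
Sat(A[b U EF ((¬a ∨ ¬r) → b)]) = {q2, q3, q4}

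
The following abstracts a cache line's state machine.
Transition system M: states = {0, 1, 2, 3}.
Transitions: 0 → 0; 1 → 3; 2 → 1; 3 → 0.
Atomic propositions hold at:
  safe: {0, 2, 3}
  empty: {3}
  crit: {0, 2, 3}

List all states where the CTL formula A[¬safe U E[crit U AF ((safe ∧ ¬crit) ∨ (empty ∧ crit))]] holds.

{1, 2, 3}

Sat(¬safe) = {1}
Sat(¬crit) = {1}
Sat(safe ∧ ¬crit) = ∅
Sat(empty ∧ crit) = {3}
Sat((safe ∧ ¬crit) ∨ (empty ∧ crit)) = {3}
AF ((safe ∧ ¬crit) ∨ (empty ∧ crit)): least fixpoint, start Z0 = {3}, add states with every successor in Z. Z1 = {1, 3}; Z2 = {1, 2, 3}; fixed.
Sat(AF ((safe ∧ ¬crit) ∨ (empty ∧ crit))) = {1, 2, 3}
E[crit U AF ((safe ∧ ¬crit) ∨ (empty ∧ crit))]: least fixpoint, start Z0 = Sat(AF ((safe ∧ ¬crit) ∨ (empty ∧ crit))) = {1, 2, 3}, add states in Sat(crit) with some successor in Z. Already a fixed point.
Sat(E[crit U AF ((safe ∧ ¬crit) ∨ (empty ∧ crit))]) = {1, 2, 3}
A[¬safe U E[crit U AF ((safe ∧ ¬crit) ∨ (empty ∧ crit))]]: least fixpoint, start Z0 = Sat(E[crit U AF ((safe ∧ ¬crit) ∨ (empty ∧ crit))]) = {1, 2, 3}, add states in Sat(¬safe) with every successor in Z. Already a fixed point.
Sat(A[¬safe U E[crit U AF ((safe ∧ ¬crit) ∨ (empty ∧ crit))]]) = {1, 2, 3}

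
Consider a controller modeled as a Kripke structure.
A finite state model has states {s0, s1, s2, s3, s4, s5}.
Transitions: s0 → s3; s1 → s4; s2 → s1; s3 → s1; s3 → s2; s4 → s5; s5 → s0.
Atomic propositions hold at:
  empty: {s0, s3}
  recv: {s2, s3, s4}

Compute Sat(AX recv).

Sat(AX recv) = {s : every successor in {s2, s3, s4}} = {s0, s1}

{s0, s1}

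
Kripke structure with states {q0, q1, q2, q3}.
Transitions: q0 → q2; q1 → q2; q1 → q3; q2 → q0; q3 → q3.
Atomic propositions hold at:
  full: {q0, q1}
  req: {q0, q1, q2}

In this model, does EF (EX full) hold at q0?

Yes

Sat(EX full) = {s : some successor in {q0, q1}} = {q2}
EF (EX full): least fixpoint, start Z0 = {q2}, add states with some successor in Z. Z1 = {q0, q1, q2}; fixed.
Sat(EF (EX full)) = {q0, q1, q2}
q0 ∈ Sat(EF (EX full)) = {q0, q1, q2}, so the formula holds at q0.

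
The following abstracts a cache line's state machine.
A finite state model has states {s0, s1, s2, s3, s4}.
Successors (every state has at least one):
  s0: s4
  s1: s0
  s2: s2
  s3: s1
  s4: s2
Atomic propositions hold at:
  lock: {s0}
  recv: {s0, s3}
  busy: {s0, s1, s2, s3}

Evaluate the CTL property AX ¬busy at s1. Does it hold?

Sat(¬busy) = {s4}
Sat(AX ¬busy) = {s : every successor in {s4}} = {s0}
s1 ∉ Sat(AX ¬busy) = {s0}, so the formula does not hold at s1.

No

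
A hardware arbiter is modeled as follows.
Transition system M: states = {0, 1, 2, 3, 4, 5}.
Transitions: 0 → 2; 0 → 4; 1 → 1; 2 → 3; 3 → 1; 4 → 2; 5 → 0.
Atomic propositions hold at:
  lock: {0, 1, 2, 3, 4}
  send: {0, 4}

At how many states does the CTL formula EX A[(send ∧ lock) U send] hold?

2

Sat(send ∧ lock) = {0, 4}
A[(send ∧ lock) U send]: least fixpoint, start Z0 = Sat(send) = {0, 4}, add states in Sat(send ∧ lock) with every successor in Z. Already a fixed point.
Sat(A[(send ∧ lock) U send]) = {0, 4}
Sat(EX A[(send ∧ lock) U send]) = {s : some successor in {0, 4}} = {0, 5}
|Sat(EX A[(send ∧ lock) U send])| = |{0, 5}| = 2.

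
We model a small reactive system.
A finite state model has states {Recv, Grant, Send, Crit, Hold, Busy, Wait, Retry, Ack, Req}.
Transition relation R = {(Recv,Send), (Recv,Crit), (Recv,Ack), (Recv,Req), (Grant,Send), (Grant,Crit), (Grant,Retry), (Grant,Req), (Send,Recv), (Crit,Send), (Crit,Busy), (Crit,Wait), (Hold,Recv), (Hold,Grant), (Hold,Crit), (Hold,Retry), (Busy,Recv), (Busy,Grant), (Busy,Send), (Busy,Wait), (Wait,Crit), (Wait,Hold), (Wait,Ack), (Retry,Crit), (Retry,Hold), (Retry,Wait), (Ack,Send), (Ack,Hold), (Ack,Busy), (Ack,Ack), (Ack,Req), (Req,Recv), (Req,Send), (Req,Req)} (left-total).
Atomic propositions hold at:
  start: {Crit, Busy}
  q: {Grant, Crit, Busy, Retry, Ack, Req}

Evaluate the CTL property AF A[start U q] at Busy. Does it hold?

A[start U q]: least fixpoint, start Z0 = Sat(q) = {Grant, Crit, Busy, Retry, Ack, Req}, add states in Sat(start) with every successor in Z. Already a fixed point.
Sat(A[start U q]) = {Grant, Crit, Busy, Retry, Ack, Req}
AF A[start U q]: least fixpoint, start Z0 = {Grant, Crit, Busy, Retry, Ack, Req}, add states with every successor in Z. Already a fixed point.
Sat(AF A[start U q]) = {Grant, Crit, Busy, Retry, Ack, Req}
Busy ∈ Sat(AF A[start U q]) = {Grant, Crit, Busy, Retry, Ack, Req}, so the formula holds at Busy.

Yes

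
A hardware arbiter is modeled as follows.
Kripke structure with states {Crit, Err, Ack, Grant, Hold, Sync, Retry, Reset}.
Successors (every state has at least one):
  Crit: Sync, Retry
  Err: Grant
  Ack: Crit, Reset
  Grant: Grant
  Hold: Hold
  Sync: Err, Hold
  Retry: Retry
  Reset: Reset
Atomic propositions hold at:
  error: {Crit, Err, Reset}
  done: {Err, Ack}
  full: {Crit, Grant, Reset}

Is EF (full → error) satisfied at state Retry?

Yes

Sat(full → error) = {Crit, Err, Ack, Hold, Sync, Retry, Reset}
EF (full → error): least fixpoint, start Z0 = {Crit, Err, Ack, Hold, Sync, Retry, Reset}, add states with some successor in Z. Already a fixed point.
Sat(EF (full → error)) = {Crit, Err, Ack, Hold, Sync, Retry, Reset}
Retry ∈ Sat(EF (full → error)) = {Crit, Err, Ack, Hold, Sync, Retry, Reset}, so the formula holds at Retry.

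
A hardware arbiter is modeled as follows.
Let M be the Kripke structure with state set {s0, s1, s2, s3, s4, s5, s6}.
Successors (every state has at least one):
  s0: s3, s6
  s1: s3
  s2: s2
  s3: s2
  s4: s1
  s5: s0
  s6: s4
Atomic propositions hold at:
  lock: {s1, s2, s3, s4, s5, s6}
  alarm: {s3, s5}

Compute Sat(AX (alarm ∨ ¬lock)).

Sat(¬lock) = {s0}
Sat(alarm ∨ ¬lock) = {s0, s3, s5}
Sat(AX (alarm ∨ ¬lock)) = {s : every successor in {s0, s3, s5}} = {s1, s5}

{s1, s5}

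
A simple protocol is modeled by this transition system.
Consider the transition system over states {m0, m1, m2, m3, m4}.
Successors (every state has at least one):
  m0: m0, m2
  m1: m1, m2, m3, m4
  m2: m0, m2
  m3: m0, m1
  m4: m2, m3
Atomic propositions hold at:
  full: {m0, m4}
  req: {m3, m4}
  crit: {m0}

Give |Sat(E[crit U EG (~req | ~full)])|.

4

Sat(~req) = {m0, m1, m2}
Sat(~full) = {m1, m2, m3}
Sat(~req | ~full) = {m0, m1, m2, m3}
EG (~req | ~full): greatest fixpoint, start Z0 = {m0, m1, m2, m3}, keep only states in Sat with some successor in Z. Already a fixed point.
Sat(EG (~req | ~full)) = {m0, m1, m2, m3}
E[crit U EG (~req | ~full)]: least fixpoint, start Z0 = Sat(EG (~req | ~full)) = {m0, m1, m2, m3}, add states in Sat(crit) with some successor in Z. Already a fixed point.
Sat(E[crit U EG (~req | ~full)]) = {m0, m1, m2, m3}
|Sat(E[crit U EG (~req | ~full)])| = |{m0, m1, m2, m3}| = 4.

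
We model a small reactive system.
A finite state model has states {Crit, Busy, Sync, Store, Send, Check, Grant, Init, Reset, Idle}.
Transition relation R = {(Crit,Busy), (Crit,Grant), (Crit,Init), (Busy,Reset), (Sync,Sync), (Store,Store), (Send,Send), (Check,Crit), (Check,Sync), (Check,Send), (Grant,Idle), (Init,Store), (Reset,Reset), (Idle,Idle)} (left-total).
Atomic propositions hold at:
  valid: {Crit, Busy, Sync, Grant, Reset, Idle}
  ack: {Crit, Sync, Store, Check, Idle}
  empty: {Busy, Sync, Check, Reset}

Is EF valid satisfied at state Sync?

Yes

EF valid: least fixpoint, start Z0 = {Crit, Busy, Sync, Grant, Reset, Idle}, add states with some successor in Z. Z1 = {Crit, Busy, Sync, Check, Grant, Reset, Idle}; fixed.
Sat(EF valid) = {Crit, Busy, Sync, Check, Grant, Reset, Idle}
Sync ∈ Sat(EF valid) = {Crit, Busy, Sync, Check, Grant, Reset, Idle}, so the formula holds at Sync.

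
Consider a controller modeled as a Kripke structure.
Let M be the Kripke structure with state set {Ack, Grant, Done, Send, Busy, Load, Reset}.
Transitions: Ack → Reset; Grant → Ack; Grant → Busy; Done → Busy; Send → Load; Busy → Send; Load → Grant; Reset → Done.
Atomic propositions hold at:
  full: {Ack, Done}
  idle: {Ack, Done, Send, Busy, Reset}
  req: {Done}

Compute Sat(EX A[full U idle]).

{Ack, Grant, Done, Busy, Reset}

A[full U idle]: least fixpoint, start Z0 = Sat(idle) = {Ack, Done, Send, Busy, Reset}, add states in Sat(full) with every successor in Z. Already a fixed point.
Sat(A[full U idle]) = {Ack, Done, Send, Busy, Reset}
Sat(EX A[full U idle]) = {s : some successor in {Ack, Done, Send, Busy, Reset}} = {Ack, Grant, Done, Busy, Reset}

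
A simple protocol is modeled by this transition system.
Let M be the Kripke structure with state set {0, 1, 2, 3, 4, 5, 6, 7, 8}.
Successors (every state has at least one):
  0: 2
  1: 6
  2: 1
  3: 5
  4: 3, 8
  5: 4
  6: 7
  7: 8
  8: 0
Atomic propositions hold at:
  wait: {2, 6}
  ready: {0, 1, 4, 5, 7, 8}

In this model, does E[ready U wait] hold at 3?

E[ready U wait]: least fixpoint, start Z0 = Sat(wait) = {2, 6}, add states in Sat(ready) with some successor in Z. Z1 = {0, 1, 2, 6}; Z2 = {0, 1, 2, 6, 8}; Z3 = {0, 1, 2, 4, 6, 7, 8}; Z4 = {0, 1, 2, 4, 5, 6, 7, 8}; fixed.
Sat(E[ready U wait]) = {0, 1, 2, 4, 5, 6, 7, 8}
3 ∉ Sat(E[ready U wait]) = {0, 1, 2, 4, 5, 6, 7, 8}, so the formula does not hold at 3.

No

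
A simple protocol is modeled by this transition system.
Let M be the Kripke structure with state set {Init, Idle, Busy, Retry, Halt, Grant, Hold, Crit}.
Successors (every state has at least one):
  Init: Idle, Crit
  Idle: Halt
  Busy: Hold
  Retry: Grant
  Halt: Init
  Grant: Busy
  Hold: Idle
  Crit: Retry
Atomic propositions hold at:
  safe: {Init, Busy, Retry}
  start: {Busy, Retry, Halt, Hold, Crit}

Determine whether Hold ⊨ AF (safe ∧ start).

Sat(safe ∧ start) = {Busy, Retry}
AF (safe ∧ start): least fixpoint, start Z0 = {Busy, Retry}, add states with every successor in Z. Z1 = {Busy, Retry, Grant, Crit}; fixed.
Sat(AF (safe ∧ start)) = {Busy, Retry, Grant, Crit}
Hold ∉ Sat(AF (safe ∧ start)) = {Busy, Retry, Grant, Crit}, so the formula does not hold at Hold.

No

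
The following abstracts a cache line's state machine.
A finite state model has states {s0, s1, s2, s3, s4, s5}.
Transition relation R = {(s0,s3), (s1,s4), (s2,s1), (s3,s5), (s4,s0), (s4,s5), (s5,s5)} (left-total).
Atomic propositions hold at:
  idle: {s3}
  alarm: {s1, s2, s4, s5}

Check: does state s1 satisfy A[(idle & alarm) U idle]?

Sat(idle & alarm) = ∅
A[(idle & alarm) U idle]: least fixpoint, start Z0 = Sat(idle) = {s3}, add states in Sat(idle & alarm) with every successor in Z. Already a fixed point.
Sat(A[(idle & alarm) U idle]) = {s3}
s1 ∉ Sat(A[(idle & alarm) U idle]) = {s3}, so the formula does not hold at s1.

No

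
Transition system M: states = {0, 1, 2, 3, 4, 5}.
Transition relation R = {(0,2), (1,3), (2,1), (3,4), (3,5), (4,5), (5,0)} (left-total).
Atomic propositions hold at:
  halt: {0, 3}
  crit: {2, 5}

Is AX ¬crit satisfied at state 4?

No

Sat(¬crit) = {0, 1, 3, 4}
Sat(AX ¬crit) = {s : every successor in {0, 1, 3, 4}} = {1, 2, 5}
4 ∉ Sat(AX ¬crit) = {1, 2, 5}, so the formula does not hold at 4.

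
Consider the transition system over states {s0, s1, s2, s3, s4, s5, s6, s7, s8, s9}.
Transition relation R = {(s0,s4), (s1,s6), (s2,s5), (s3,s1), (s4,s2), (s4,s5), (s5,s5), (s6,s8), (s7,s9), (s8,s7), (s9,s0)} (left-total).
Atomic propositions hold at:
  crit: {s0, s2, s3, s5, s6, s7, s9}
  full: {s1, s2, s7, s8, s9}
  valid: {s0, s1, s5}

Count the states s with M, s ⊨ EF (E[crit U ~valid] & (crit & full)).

Sat(~valid) = {s2, s3, s4, s6, s7, s8, s9}
E[crit U ~valid]: least fixpoint, start Z0 = Sat(~valid) = {s2, s3, s4, s6, s7, s8, s9}, add states in Sat(crit) with some successor in Z. Z1 = {s0, s2, s3, s4, s6, s7, s8, s9}; fixed.
Sat(E[crit U ~valid]) = {s0, s2, s3, s4, s6, s7, s8, s9}
Sat(crit & full) = {s2, s7, s9}
Sat(E[crit U ~valid] & (crit & full)) = {s2, s7, s9}
EF (E[crit U ~valid] & (crit & full)): least fixpoint, start Z0 = {s2, s7, s9}, add states with some successor in Z. Z1 = {s2, s4, s7, s8, s9}; Z2 = {s0, s2, s4, s6, s7, s8, s9}; Z3 = {s0, s1, s2, s4, s6, s7, s8, s9}; Z4 = {s0, s1, s2, s3, s4, s6, s7, s8, s9}; fixed.
Sat(EF (E[crit U ~valid] & (crit & full))) = {s0, s1, s2, s3, s4, s6, s7, s8, s9}
|Sat(EF (E[crit U ~valid] & (crit & full)))| = |{s0, s1, s2, s3, s4, s6, s7, s8, s9}| = 9.

9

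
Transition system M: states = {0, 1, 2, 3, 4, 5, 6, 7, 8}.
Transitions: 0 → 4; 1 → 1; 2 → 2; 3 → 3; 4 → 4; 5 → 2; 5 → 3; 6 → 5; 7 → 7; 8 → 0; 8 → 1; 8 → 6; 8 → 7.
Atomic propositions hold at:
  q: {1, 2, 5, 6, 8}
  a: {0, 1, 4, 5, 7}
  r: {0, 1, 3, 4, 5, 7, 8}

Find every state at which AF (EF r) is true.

{0, 1, 3, 4, 5, 6, 7, 8}

EF r: least fixpoint, start Z0 = {0, 1, 3, 4, 5, 7, 8}, add states with some successor in Z. Z1 = {0, 1, 3, 4, 5, 6, 7, 8}; fixed.
Sat(EF r) = {0, 1, 3, 4, 5, 6, 7, 8}
AF (EF r): least fixpoint, start Z0 = {0, 1, 3, 4, 5, 6, 7, 8}, add states with every successor in Z. Already a fixed point.
Sat(AF (EF r)) = {0, 1, 3, 4, 5, 6, 7, 8}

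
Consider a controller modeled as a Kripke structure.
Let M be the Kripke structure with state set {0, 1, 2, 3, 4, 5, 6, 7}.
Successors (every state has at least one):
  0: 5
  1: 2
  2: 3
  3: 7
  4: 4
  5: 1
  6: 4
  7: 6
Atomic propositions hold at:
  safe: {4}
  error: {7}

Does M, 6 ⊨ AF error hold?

AF error: least fixpoint, start Z0 = {7}, add states with every successor in Z. Z1 = {3, 7}; Z2 = {2, 3, 7}; Z3 = {1, 2, 3, 7}; Z4 = {1, 2, 3, 5, 7}; Z5 = {0, 1, 2, 3, 5, 7}; fixed.
Sat(AF error) = {0, 1, 2, 3, 5, 7}
6 ∉ Sat(AF error) = {0, 1, 2, 3, 5, 7}, so the formula does not hold at 6.

No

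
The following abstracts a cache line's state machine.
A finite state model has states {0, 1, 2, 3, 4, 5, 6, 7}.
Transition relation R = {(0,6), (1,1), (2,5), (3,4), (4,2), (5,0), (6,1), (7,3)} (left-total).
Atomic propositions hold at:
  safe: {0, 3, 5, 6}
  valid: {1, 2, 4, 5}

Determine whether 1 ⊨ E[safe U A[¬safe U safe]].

No

Sat(¬safe) = {1, 2, 4, 7}
A[¬safe U safe]: least fixpoint, start Z0 = Sat(safe) = {0, 3, 5, 6}, add states in Sat(¬safe) with every successor in Z. Z1 = {0, 2, 3, 5, 6, 7}; Z2 = {0, 2, 3, 4, 5, 6, 7}; fixed.
Sat(A[¬safe U safe]) = {0, 2, 3, 4, 5, 6, 7}
E[safe U A[¬safe U safe]]: least fixpoint, start Z0 = Sat(A[¬safe U safe]) = {0, 2, 3, 4, 5, 6, 7}, add states in Sat(safe) with some successor in Z. Already a fixed point.
Sat(E[safe U A[¬safe U safe]]) = {0, 2, 3, 4, 5, 6, 7}
1 ∉ Sat(E[safe U A[¬safe U safe]]) = {0, 2, 3, 4, 5, 6, 7}, so the formula does not hold at 1.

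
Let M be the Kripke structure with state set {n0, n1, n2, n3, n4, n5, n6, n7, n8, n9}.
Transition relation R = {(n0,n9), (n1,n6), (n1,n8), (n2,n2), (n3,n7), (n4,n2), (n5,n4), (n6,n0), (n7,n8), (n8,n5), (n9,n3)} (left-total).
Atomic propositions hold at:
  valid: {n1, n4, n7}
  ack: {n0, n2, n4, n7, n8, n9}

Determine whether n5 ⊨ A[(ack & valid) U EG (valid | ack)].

Sat(ack & valid) = {n4, n7}
Sat(valid | ack) = {n0, n1, n2, n4, n7, n8, n9}
EG (valid | ack): greatest fixpoint, start Z0 = {n0, n1, n2, n4, n7, n8, n9}, keep only states in Sat with some successor in Z. Z1 = {n0, n1, n2, n4, n7}; Z2 = {n2, n4}; fixed.
Sat(EG (valid | ack)) = {n2, n4}
A[(ack & valid) U EG (valid | ack)]: least fixpoint, start Z0 = Sat(EG (valid | ack)) = {n2, n4}, add states in Sat(ack & valid) with every successor in Z. Already a fixed point.
Sat(A[(ack & valid) U EG (valid | ack)]) = {n2, n4}
n5 ∉ Sat(A[(ack & valid) U EG (valid | ack)]) = {n2, n4}, so the formula does not hold at n5.

No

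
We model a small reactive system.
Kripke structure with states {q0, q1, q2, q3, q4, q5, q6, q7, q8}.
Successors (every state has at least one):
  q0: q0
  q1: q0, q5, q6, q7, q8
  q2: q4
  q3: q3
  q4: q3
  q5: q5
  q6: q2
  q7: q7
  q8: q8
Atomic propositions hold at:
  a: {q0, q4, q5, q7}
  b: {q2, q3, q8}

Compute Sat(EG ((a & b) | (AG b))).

{q3, q8}

Sat(a & b) = ∅
AG b: greatest fixpoint, start Z0 = {q2, q3, q8}, keep only states in Sat with every successor in Z. Z1 = {q3, q8}; fixed.
Sat(AG b) = {q3, q8}
Sat((a & b) | (AG b)) = {q3, q8}
EG ((a & b) | (AG b)): greatest fixpoint, start Z0 = {q3, q8}, keep only states in Sat with some successor in Z. Already a fixed point.
Sat(EG ((a & b) | (AG b))) = {q3, q8}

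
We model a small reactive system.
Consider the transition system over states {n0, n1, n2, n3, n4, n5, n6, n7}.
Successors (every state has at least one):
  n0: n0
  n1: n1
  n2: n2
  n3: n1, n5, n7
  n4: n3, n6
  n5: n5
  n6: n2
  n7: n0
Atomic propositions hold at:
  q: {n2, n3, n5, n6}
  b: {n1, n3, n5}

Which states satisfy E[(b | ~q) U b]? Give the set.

Sat(~q) = {n0, n1, n4, n7}
Sat(b | ~q) = {n0, n1, n3, n4, n5, n7}
E[(b | ~q) U b]: least fixpoint, start Z0 = Sat(b) = {n1, n3, n5}, add states in Sat(b | ~q) with some successor in Z. Z1 = {n1, n3, n4, n5}; fixed.
Sat(E[(b | ~q) U b]) = {n1, n3, n4, n5}

{n1, n3, n4, n5}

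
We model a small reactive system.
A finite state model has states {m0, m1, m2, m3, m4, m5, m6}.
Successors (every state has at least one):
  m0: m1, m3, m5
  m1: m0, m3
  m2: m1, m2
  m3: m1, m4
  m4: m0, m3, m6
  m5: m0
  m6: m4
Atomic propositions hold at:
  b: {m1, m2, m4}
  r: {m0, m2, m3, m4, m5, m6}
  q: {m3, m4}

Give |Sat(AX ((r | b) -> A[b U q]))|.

Sat(r | b) = {m0, m1, m2, m3, m4, m5, m6}
A[b U q]: least fixpoint, start Z0 = Sat(q) = {m3, m4}, add states in Sat(b) with every successor in Z. Already a fixed point.
Sat(A[b U q]) = {m3, m4}
Sat((r | b) -> A[b U q]) = {m3, m4}
Sat(AX ((r | b) -> A[b U q])) = {s : every successor in {m3, m4}} = {m6}
|Sat(AX ((r | b) -> A[b U q]))| = |{m6}| = 1.

1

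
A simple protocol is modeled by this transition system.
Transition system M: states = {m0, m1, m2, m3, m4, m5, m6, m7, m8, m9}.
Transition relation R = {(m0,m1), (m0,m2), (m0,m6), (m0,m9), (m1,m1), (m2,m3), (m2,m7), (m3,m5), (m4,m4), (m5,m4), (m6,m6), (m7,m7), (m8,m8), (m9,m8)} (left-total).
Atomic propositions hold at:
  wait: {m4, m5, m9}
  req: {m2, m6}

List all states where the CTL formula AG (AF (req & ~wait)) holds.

{m6}

Sat(~wait) = {m0, m1, m2, m3, m6, m7, m8}
Sat(req & ~wait) = {m2, m6}
AF (req & ~wait): least fixpoint, start Z0 = {m2, m6}, add states with every successor in Z. Already a fixed point.
Sat(AF (req & ~wait)) = {m2, m6}
AG (AF (req & ~wait)): greatest fixpoint, start Z0 = {m2, m6}, keep only states in Sat with every successor in Z. Z1 = {m6}; fixed.
Sat(AG (AF (req & ~wait))) = {m6}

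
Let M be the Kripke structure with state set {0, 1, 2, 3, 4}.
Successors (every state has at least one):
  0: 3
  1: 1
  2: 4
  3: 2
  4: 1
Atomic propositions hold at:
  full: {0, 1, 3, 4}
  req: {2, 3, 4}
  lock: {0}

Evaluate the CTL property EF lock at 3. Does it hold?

No

EF lock: least fixpoint, start Z0 = {0}, add states with some successor in Z. Already a fixed point.
Sat(EF lock) = {0}
3 ∉ Sat(EF lock) = {0}, so the formula does not hold at 3.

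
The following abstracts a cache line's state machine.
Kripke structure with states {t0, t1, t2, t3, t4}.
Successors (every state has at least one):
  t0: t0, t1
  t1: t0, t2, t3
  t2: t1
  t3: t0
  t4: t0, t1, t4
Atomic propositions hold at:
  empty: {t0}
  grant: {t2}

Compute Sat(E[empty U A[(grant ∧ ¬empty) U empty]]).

{t0}

Sat(¬empty) = {t1, t2, t3, t4}
Sat(grant ∧ ¬empty) = {t2}
A[(grant ∧ ¬empty) U empty]: least fixpoint, start Z0 = Sat(empty) = {t0}, add states in Sat(grant ∧ ¬empty) with every successor in Z. Already a fixed point.
Sat(A[(grant ∧ ¬empty) U empty]) = {t0}
E[empty U A[(grant ∧ ¬empty) U empty]]: least fixpoint, start Z0 = Sat(A[(grant ∧ ¬empty) U empty]) = {t0}, add states in Sat(empty) with some successor in Z. Already a fixed point.
Sat(E[empty U A[(grant ∧ ¬empty) U empty]]) = {t0}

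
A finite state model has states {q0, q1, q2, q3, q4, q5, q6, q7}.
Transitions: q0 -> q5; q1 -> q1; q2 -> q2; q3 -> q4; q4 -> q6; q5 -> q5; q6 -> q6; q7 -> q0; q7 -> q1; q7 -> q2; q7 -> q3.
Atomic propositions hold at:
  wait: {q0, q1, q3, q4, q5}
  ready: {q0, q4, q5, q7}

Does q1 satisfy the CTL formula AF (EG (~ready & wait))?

Sat(~ready) = {q1, q2, q3, q6}
Sat(~ready & wait) = {q1, q3}
EG (~ready & wait): greatest fixpoint, start Z0 = {q1, q3}, keep only states in Sat with some successor in Z. Z1 = {q1}; fixed.
Sat(EG (~ready & wait)) = {q1}
AF (EG (~ready & wait)): least fixpoint, start Z0 = {q1}, add states with every successor in Z. Already a fixed point.
Sat(AF (EG (~ready & wait))) = {q1}
q1 ∈ Sat(AF (EG (~ready & wait))) = {q1}, so the formula holds at q1.

Yes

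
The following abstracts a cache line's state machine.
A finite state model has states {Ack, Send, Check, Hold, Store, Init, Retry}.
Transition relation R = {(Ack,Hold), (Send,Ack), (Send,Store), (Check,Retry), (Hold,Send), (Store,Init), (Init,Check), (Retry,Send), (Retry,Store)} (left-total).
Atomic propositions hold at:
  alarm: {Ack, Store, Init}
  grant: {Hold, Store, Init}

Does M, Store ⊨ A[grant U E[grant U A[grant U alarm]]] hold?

A[grant U alarm]: least fixpoint, start Z0 = Sat(alarm) = {Ack, Store, Init}, add states in Sat(grant) with every successor in Z. Already a fixed point.
Sat(A[grant U alarm]) = {Ack, Store, Init}
E[grant U A[grant U alarm]]: least fixpoint, start Z0 = Sat(A[grant U alarm]) = {Ack, Store, Init}, add states in Sat(grant) with some successor in Z. Already a fixed point.
Sat(E[grant U A[grant U alarm]]) = {Ack, Store, Init}
A[grant U E[grant U A[grant U alarm]]]: least fixpoint, start Z0 = Sat(E[grant U A[grant U alarm]]) = {Ack, Store, Init}, add states in Sat(grant) with every successor in Z. Already a fixed point.
Sat(A[grant U E[grant U A[grant U alarm]]]) = {Ack, Store, Init}
Store ∈ Sat(A[grant U E[grant U A[grant U alarm]]]) = {Ack, Store, Init}, so the formula holds at Store.

Yes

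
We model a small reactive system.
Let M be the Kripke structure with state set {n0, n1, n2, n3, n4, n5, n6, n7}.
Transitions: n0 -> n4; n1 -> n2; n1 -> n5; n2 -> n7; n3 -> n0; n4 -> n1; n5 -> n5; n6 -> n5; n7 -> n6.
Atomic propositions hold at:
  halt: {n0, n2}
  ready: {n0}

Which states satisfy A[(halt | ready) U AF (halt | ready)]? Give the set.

{n0, n2, n3}

Sat(halt | ready) = {n0, n2}
AF (halt | ready): least fixpoint, start Z0 = {n0, n2}, add states with every successor in Z. Z1 = {n0, n2, n3}; fixed.
Sat(AF (halt | ready)) = {n0, n2, n3}
A[(halt | ready) U AF (halt | ready)]: least fixpoint, start Z0 = Sat(AF (halt | ready)) = {n0, n2, n3}, add states in Sat(halt | ready) with every successor in Z. Already a fixed point.
Sat(A[(halt | ready) U AF (halt | ready)]) = {n0, n2, n3}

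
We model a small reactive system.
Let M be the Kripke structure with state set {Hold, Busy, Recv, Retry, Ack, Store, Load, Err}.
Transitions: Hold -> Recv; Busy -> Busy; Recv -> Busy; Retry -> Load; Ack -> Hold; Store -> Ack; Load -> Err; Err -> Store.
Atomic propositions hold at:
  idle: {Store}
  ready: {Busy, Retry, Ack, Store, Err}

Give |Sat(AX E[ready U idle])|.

E[ready U idle]: least fixpoint, start Z0 = Sat(idle) = {Store}, add states in Sat(ready) with some successor in Z. Z1 = {Store, Err}; fixed.
Sat(E[ready U idle]) = {Store, Err}
Sat(AX E[ready U idle]) = {s : every successor in {Store, Err}} = {Load, Err}
|Sat(AX E[ready U idle])| = |{Load, Err}| = 2.

2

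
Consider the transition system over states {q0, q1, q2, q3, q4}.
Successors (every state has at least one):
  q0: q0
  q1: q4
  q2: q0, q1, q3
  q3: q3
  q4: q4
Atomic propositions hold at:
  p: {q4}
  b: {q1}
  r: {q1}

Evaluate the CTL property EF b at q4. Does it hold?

EF b: least fixpoint, start Z0 = {q1}, add states with some successor in Z. Z1 = {q1, q2}; fixed.
Sat(EF b) = {q1, q2}
q4 ∉ Sat(EF b) = {q1, q2}, so the formula does not hold at q4.

No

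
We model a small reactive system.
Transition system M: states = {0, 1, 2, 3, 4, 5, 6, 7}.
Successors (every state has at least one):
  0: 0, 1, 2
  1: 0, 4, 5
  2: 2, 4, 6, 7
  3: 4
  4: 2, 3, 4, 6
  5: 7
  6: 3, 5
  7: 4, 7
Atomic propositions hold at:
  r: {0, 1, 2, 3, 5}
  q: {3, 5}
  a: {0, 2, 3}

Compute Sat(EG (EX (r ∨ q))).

Sat(r ∨ q) = {0, 1, 2, 3, 5}
Sat(EX (r ∨ q)) = {s : some successor in {0, 1, 2, 3, 5}} = {0, 1, 2, 4, 6}
EG (EX (r ∨ q)): greatest fixpoint, start Z0 = {0, 1, 2, 4, 6}, keep only states in Sat with some successor in Z. Z1 = {0, 1, 2, 4}; fixed.
Sat(EG (EX (r ∨ q))) = {0, 1, 2, 4}

{0, 1, 2, 4}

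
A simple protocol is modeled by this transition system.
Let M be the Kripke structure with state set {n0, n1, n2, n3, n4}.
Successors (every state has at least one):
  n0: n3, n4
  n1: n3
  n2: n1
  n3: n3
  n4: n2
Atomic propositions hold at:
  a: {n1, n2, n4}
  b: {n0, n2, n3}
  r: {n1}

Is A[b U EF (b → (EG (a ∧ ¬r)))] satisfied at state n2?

Yes

Sat(¬r) = {n0, n2, n3, n4}
Sat(a ∧ ¬r) = {n2, n4}
EG (a ∧ ¬r): greatest fixpoint, start Z0 = {n2, n4}, keep only states in Sat with some successor in Z. Z1 = {n4}; Z2 = ∅; fixed.
Sat(EG (a ∧ ¬r)) = ∅
Sat(b → (EG (a ∧ ¬r))) = {n1, n4}
EF (b → (EG (a ∧ ¬r))): least fixpoint, start Z0 = {n1, n4}, add states with some successor in Z. Z1 = {n0, n1, n2, n4}; fixed.
Sat(EF (b → (EG (a ∧ ¬r)))) = {n0, n1, n2, n4}
A[b U EF (b → (EG (a ∧ ¬r)))]: least fixpoint, start Z0 = Sat(EF (b → (EG (a ∧ ¬r)))) = {n0, n1, n2, n4}, add states in Sat(b) with every successor in Z. Already a fixed point.
Sat(A[b U EF (b → (EG (a ∧ ¬r)))]) = {n0, n1, n2, n4}
n2 ∈ Sat(A[b U EF (b → (EG (a ∧ ¬r)))]) = {n0, n1, n2, n4}, so the formula holds at n2.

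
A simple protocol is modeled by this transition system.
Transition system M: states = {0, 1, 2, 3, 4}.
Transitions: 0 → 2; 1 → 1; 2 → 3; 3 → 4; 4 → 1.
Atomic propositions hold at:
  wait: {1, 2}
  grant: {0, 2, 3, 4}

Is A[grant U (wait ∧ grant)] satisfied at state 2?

Yes

Sat(wait ∧ grant) = {2}
A[grant U (wait ∧ grant)]: least fixpoint, start Z0 = Sat((wait ∧ grant)) = {2}, add states in Sat(grant) with every successor in Z. Z1 = {0, 2}; fixed.
Sat(A[grant U (wait ∧ grant)]) = {0, 2}
2 ∈ Sat(A[grant U (wait ∧ grant)]) = {0, 2}, so the formula holds at 2.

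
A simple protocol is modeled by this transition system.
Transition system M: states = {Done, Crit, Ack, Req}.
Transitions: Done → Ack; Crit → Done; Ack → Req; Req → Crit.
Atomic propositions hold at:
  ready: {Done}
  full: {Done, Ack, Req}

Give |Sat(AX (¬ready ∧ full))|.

Sat(¬ready) = {Crit, Ack, Req}
Sat(¬ready ∧ full) = {Ack, Req}
Sat(AX (¬ready ∧ full)) = {s : every successor in {Ack, Req}} = {Done, Ack}
|Sat(AX (¬ready ∧ full))| = |{Done, Ack}| = 2.

2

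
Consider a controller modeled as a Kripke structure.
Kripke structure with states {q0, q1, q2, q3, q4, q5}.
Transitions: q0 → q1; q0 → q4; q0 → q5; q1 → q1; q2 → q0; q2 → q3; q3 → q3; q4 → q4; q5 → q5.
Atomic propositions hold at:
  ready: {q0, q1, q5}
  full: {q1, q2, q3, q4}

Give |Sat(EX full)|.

Sat(EX full) = {s : some successor in {q1, q2, q3, q4}} = {q0, q1, q2, q3, q4}
|Sat(EX full)| = |{q0, q1, q2, q3, q4}| = 5.

5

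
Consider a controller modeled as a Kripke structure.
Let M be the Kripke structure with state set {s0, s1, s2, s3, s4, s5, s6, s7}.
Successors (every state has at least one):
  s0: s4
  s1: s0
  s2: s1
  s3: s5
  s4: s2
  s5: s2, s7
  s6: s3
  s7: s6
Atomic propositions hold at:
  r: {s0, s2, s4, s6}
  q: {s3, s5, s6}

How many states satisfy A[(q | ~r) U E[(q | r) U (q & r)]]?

2

Sat(~r) = {s1, s3, s5, s7}
Sat(q | ~r) = {s1, s3, s5, s6, s7}
Sat(q | r) = {s0, s2, s3, s4, s5, s6}
Sat(q & r) = {s6}
E[(q | r) U (q & r)]: least fixpoint, start Z0 = Sat((q & r)) = {s6}, add states in Sat(q | r) with some successor in Z. Already a fixed point.
Sat(E[(q | r) U (q & r)]) = {s6}
A[(q | ~r) U E[(q | r) U (q & r)]]: least fixpoint, start Z0 = Sat(E[(q | r) U (q & r)]) = {s6}, add states in Sat(q | ~r) with every successor in Z. Z1 = {s6, s7}; fixed.
Sat(A[(q | ~r) U E[(q | r) U (q & r)]]) = {s6, s7}
|Sat(A[(q | ~r) U E[(q | r) U (q & r)]])| = |{s6, s7}| = 2.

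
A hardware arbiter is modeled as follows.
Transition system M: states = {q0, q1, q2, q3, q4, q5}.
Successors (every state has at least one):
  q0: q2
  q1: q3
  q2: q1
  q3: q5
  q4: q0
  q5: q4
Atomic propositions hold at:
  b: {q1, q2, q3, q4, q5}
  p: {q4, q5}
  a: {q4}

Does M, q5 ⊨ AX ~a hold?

No

Sat(~a) = {q0, q1, q2, q3, q5}
Sat(AX ~a) = {s : every successor in {q0, q1, q2, q3, q5}} = {q0, q1, q2, q3, q4}
q5 ∉ Sat(AX ~a) = {q0, q1, q2, q3, q4}, so the formula does not hold at q5.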